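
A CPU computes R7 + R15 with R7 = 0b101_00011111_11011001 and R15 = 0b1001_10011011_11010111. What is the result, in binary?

0b11101011101110110000

Add column by column in base 2, right to left:
  1+1 = 0 carry 1
  0+1+1 = 0 carry 1
  0+1+1 = 0 carry 1
  1+0+1 = 0 carry 1
  1+1+1 = 1 carry 1
  0+0+1 = 1
  1+1 = 0 carry 1
  1+1+1 = 1 carry 1
  1+1+1 = 1 carry 1
  1+1+1 = 1 carry 1
  1+0+1 = 0 carry 1
  1+1+1 = 1 carry 1
  1+1+1 = 1 carry 1
  0+0+1 = 1
  0+0 = 0
  0+1 = 1
  1+1 = 0 carry 1
  0+0+1 = 1
  1+0 = 1
  0+1 = 1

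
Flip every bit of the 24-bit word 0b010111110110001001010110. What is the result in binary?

Invert each bit: 010111110110001001010110 → 101000001001110110101001.

0b101000001001110110101001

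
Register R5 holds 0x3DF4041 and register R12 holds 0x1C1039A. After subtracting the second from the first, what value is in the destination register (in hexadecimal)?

0x21E3CA7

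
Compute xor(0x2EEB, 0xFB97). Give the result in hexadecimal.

0xD57C

XOR each hex digit independently (no carries):
  2^F=D, E^B=5, E^9=7, B^7=C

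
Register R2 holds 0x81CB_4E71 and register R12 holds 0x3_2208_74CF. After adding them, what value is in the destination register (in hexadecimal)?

0x3A3D3C340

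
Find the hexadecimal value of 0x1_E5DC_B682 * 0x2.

Multiply each base-16 digit by 2, carrying:
  2×2 = 4 → write 4
  8×2 = 16 → write 0 carry 1
  6×2+1 = 13 → write D
  B×2 = 22 → write 6 carry 1
  C×2+1 = 25 → write 9 carry 1
  D×2+1 = 27 → write B carry 1
  5×2+1 = 11 → write B
  E×2 = 28 → write C carry 1
  1×2+1 = 3 → write 3

0x3CBB96D04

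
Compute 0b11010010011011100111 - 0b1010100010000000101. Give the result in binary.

Subtract column by column in base 2:
  1-1 → 0
  1-0 → 1
  1-1 → 0
  0-0 → 0
  0-0 → 0
  1-0 → 1
  1-0 → 1
  1-0 → 1
  0-0 → 0
  1-0 → 1
  1-1 → 0
  0-0 → 0
  0-0 → 0
  1-0 → 1
  0-1 → 1 (borrow)
  0-0-1 → 1 (borrow)
  1-1-1 → 1 (borrow)
  0-0-1 → 1 (borrow)
  1-1-1 → 1 (borrow)
  1-0-1 → 0

0b1111110001011100010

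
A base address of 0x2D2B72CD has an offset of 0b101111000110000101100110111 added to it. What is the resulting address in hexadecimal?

0b101111000110000101100110111 = 0x5E30B37 in hexadecimal.
Add column by column in base 16, right to left:
  D+7 = 4 carry 1
  C+3+1 = 0 carry 1
  2+B+1 = E
  7+0 = 7
  B+3 = E
  2+E = 0 carry 1
  D+5+1 = 3 carry 1
  2+0+1 = 3

0x330E7E04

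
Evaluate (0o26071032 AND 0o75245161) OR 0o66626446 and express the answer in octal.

0o26071032 AND 0o75245161 = 0o24041020.
Then OR with 0o66626446.

0o66667466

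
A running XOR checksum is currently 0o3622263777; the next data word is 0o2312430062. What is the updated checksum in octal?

XOR each oct digit independently (no carries):
  3^2=1, 6^3=5, 2^1=3, 2^2=0, 2^4=6, 6^3=5, 3^0=3, 7^0=7, 7^6=1, 7^2=5

0o1530653715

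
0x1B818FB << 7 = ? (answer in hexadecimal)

7 bits is not a whole number of base-16 digits; in binary: 1101110000001100011111011 << 7 = 11011100000011000111110110000000.

0xDC0C7D80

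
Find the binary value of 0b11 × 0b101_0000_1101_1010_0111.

0b11110010100011110101

Multiply each base-2 digit by 3, carrying:
  1×3 = 3 → write 1 carry 1
  1×3+1 = 4 → write 0 carry 2
  1×3+2 = 5 → write 1 carry 2
  0×3+2 = 2 → write 0 carry 1
  0×3+1 = 1 → write 1
  1×3 = 3 → write 1 carry 1
  0×3+1 = 1 → write 1
  1×3 = 3 → write 1 carry 1
  1×3+1 = 4 → write 0 carry 2
  0×3+2 = 2 → write 0 carry 1
  1×3+1 = 4 → write 0 carry 2
  1×3+2 = 5 → write 1 carry 2
  0×3+2 = 2 → write 0 carry 1
  0×3+1 = 1 → write 1
  0×3 = 0 → write 0
  0×3 = 0 → write 0
  1×3 = 3 → write 1 carry 1
  0×3+1 = 1 → write 1
  1×3 = 3 → write 1 carry 1
  remaining carry: 1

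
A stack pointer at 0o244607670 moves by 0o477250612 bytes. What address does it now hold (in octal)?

0o744060502

Add column by column in base 8, right to left:
  0+2 = 2
  7+1 = 0 carry 1
  6+6+1 = 5 carry 1
  7+0+1 = 0 carry 1
  0+5+1 = 6
  6+2 = 0 carry 1
  4+7+1 = 4 carry 1
  4+7+1 = 4 carry 1
  2+4+1 = 7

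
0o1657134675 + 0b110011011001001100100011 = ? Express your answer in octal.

0o1742446340

0b110011011001001100100011 = 0o63311443 in octal.
Add column by column in base 8, right to left:
  5+3 = 0 carry 1
  7+4+1 = 4 carry 1
  6+4+1 = 3 carry 1
  4+1+1 = 6
  3+1 = 4
  1+3 = 4
  7+3 = 2 carry 1
  5+6+1 = 4 carry 1
  6+0+1 = 7
  1+0 = 1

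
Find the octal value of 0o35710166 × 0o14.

Multiply each base-8 digit by 12, carrying:
  6×12 = 72 → write 0 carry 9
  6×12+9 = 81 → write 1 carry 10
  1×12+10 = 22 → write 6 carry 2
  0×12+2 = 2 → write 2
  1×12 = 12 → write 4 carry 1
  7×12+1 = 85 → write 5 carry 10
  5×12+10 = 70 → write 6 carry 8
  3×12+8 = 44 → write 4 carry 5
  remaining carry: 5

0o546542610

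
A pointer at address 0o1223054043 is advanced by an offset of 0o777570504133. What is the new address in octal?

0o1001013560176

Add column by column in base 8, right to left:
  3+3 = 6
  4+3 = 7
  0+1 = 1
  4+4 = 0 carry 1
  5+0+1 = 6
  0+5 = 5
  3+0 = 3
  2+7 = 1 carry 1
  2+5+1 = 0 carry 1
  1+7+1 = 1 carry 1
  0+7+1 = 0 carry 1
  0+7+1 = 0 carry 1
  final carry 1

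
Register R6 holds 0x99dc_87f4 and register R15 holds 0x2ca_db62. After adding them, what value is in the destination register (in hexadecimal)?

0x9ca76356

Add column by column in base 16, right to left:
  4+2 = 6
  f+6 = 5 carry 1
  7+b+1 = 3 carry 1
  8+d+1 = 6 carry 1
  c+a+1 = 7 carry 1
  d+c+1 = a carry 1
  9+2+1 = c
  9+0 = 9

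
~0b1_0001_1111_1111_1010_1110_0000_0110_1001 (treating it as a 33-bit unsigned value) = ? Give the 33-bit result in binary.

0b011100000000001010001111110010110

Invert each bit: 100011111111110101110000001101001 → 011100000000001010001111110010110.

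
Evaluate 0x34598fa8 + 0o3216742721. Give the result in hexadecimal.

0x4e955579

0o3216742721 = 0x1a3bc5d1 in hexadecimal.
Add column by column in base 16, right to left:
  8+1 = 9
  a+d = 7 carry 1
  f+5+1 = 5 carry 1
  8+c+1 = 5 carry 1
  9+b+1 = 5 carry 1
  5+3+1 = 9
  4+a = e
  3+1 = 4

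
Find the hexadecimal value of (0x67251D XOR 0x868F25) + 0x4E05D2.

First 0x67251D XOR 0x868F25 = 0xE1AA38.
Add column by column in base 16, right to left:
  8+2 = A
  3+D = 0 carry 1
  A+5+1 = 0 carry 1
  A+0+1 = B
  1+E = F
  E+4 = 2 carry 1
  final carry 1

0x12FB00A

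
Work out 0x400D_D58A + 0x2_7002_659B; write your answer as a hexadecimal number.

Add column by column in base 16, right to left:
  A+B = 5 carry 1
  8+9+1 = 2 carry 1
  5+5+1 = B
  D+6 = 3 carry 1
  D+2+1 = 0 carry 1
  0+0+1 = 1
  0+0 = 0
  4+7 = B
  0+2 = 2

0x2B0103B25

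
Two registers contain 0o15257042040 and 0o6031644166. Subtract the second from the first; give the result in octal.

0o7225175652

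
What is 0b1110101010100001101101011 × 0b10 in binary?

0b11101010101000011011010110

Multiply each base-2 digit by 2, carrying:
  1×2 = 2 → write 0 carry 1
  1×2+1 = 3 → write 1 carry 1
  0×2+1 = 1 → write 1
  1×2 = 2 → write 0 carry 1
  0×2+1 = 1 → write 1
  1×2 = 2 → write 0 carry 1
  1×2+1 = 3 → write 1 carry 1
  0×2+1 = 1 → write 1
  1×2 = 2 → write 0 carry 1
  1×2+1 = 3 → write 1 carry 1
  0×2+1 = 1 → write 1
  0×2 = 0 → write 0
  0×2 = 0 → write 0
  0×2 = 0 → write 0
  1×2 = 2 → write 0 carry 1
  0×2+1 = 1 → write 1
  1×2 = 2 → write 0 carry 1
  0×2+1 = 1 → write 1
  1×2 = 2 → write 0 carry 1
  0×2+1 = 1 → write 1
  1×2 = 2 → write 0 carry 1
  0×2+1 = 1 → write 1
  1×2 = 2 → write 0 carry 1
  1×2+1 = 3 → write 1 carry 1
  1×2+1 = 3 → write 1 carry 1
  remaining carry: 1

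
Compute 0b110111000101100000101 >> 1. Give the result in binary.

0b11011100010110000010

Right shift by 1: drop the 1 least-significant bit.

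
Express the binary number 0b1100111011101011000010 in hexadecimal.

0x33BAC2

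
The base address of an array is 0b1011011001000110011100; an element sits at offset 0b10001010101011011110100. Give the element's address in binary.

0b11100101110100010010000

Add column by column in base 2, right to left:
  0+0 = 0
  0+0 = 0
  1+1 = 0 carry 1
  1+0+1 = 0 carry 1
  1+1+1 = 1 carry 1
  0+1+1 = 0 carry 1
  0+1+1 = 0 carry 1
  1+1+1 = 1 carry 1
  1+0+1 = 0 carry 1
  0+1+1 = 0 carry 1
  0+1+1 = 0 carry 1
  0+0+1 = 1
  1+1 = 0 carry 1
  0+0+1 = 1
  0+1 = 1
  1+0 = 1
  1+1 = 0 carry 1
  0+0+1 = 1
  1+1 = 0 carry 1
  1+0+1 = 0 carry 1
  0+0+1 = 1
  1+0 = 1
  0+1 = 1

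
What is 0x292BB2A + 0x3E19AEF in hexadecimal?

0x6745619

Add column by column in base 16, right to left:
  A+F = 9 carry 1
  2+E+1 = 1 carry 1
  B+A+1 = 6 carry 1
  B+9+1 = 5 carry 1
  2+1+1 = 4
  9+E = 7 carry 1
  2+3+1 = 6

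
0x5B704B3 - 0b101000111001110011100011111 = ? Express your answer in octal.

0x5B704B3 = 0o555602263 in octal.
0b101000111001110011100011111 = 0o507163437 in octal.
Subtract column by column in base 8:
  3-7 → 4 (borrow)
  6-3-1 → 2
  2-4 → 6 (borrow)
  2-3-1 → 6 (borrow)
  0-6-1 → 1 (borrow)
  6-1-1 → 4
  5-7 → 6 (borrow)
  5-0-1 → 4
  5-5 → 0

0o46416624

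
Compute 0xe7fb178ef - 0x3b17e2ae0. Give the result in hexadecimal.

0xace334e0f

Subtract column by column in base 16:
  f-0 → f
  e-e → 0
  8-a → e (borrow)
  7-2-1 → 4
  1-e → 3 (borrow)
  b-7-1 → 3
  f-1 → e
  7-b → c (borrow)
  e-3-1 → a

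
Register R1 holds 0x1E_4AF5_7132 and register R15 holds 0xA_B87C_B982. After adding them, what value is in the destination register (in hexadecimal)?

0x2903722AB4

Add column by column in base 16, right to left:
  2+2 = 4
  3+8 = B
  1+9 = A
  7+B = 2 carry 1
  5+C+1 = 2 carry 1
  F+7+1 = 7 carry 1
  A+8+1 = 3 carry 1
  4+B+1 = 0 carry 1
  E+A+1 = 9 carry 1
  1+0+1 = 2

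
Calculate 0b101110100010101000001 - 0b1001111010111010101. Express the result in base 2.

0b100100100111101101100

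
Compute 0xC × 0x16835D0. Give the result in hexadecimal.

0x10E285C0

Multiply each base-16 digit by 12, carrying:
  0×12 = 0 → write 0
  D×12 = 156 → write C carry 9
  5×12+9 = 69 → write 5 carry 4
  3×12+4 = 40 → write 8 carry 2
  8×12+2 = 98 → write 2 carry 6
  6×12+6 = 78 → write E carry 4
  1×12+4 = 16 → write 0 carry 1
  remaining carry: 1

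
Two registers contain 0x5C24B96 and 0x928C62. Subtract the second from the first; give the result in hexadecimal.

0x52FBF34

Subtract column by column in base 16:
  6-2 → 4
  9-6 → 3
  B-C → F (borrow)
  4-8-1 → B (borrow)
  2-2-1 → F (borrow)
  C-9-1 → 2
  5-0 → 5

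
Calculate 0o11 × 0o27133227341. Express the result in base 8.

Multiply each base-8 digit by 9, carrying:
  1×9 = 9 → write 1 carry 1
  4×9+1 = 37 → write 5 carry 4
  3×9+4 = 31 → write 7 carry 3
  7×9+3 = 66 → write 2 carry 8
  2×9+8 = 26 → write 2 carry 3
  2×9+3 = 21 → write 5 carry 2
  3×9+2 = 29 → write 5 carry 3
  3×9+3 = 30 → write 6 carry 3
  1×9+3 = 12 → write 4 carry 1
  7×9+1 = 64 → write 0 carry 8
  2×9+8 = 26 → write 2 carry 3
  remaining carry: 3

0o320465522751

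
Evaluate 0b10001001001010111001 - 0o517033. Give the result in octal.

0o1372236

0b10001001001010111001 = 0o2111271 in octal.
Subtract column by column in base 8:
  1-3 → 6 (borrow)
  7-3-1 → 3
  2-0 → 2
  1-7 → 2 (borrow)
  1-1-1 → 7 (borrow)
  1-5-1 → 3 (borrow)
  2-0-1 → 1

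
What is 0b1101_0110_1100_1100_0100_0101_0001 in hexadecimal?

0xD6CC451

Group the bits into nibbles: 1101 0110 1100 1100 0100 0101 0001 → D6CC451.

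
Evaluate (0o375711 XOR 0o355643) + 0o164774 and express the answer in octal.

First 0o375711 XOR 0o355643 = 0o020152.
Add column by column in base 8, right to left:
  2+4 = 6
  5+7 = 4 carry 1
  1+7+1 = 1 carry 1
  0+4+1 = 5
  2+6 = 0 carry 1
  0+1+1 = 2

0o205146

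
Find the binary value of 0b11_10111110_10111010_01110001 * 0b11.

0b1011001111000010111101010011

Multiply each base-2 digit by 3, carrying:
  1×3 = 3 → write 1 carry 1
  0×3+1 = 1 → write 1
  0×3 = 0 → write 0
  0×3 = 0 → write 0
  1×3 = 3 → write 1 carry 1
  1×3+1 = 4 → write 0 carry 2
  1×3+2 = 5 → write 1 carry 2
  0×3+2 = 2 → write 0 carry 1
  0×3+1 = 1 → write 1
  1×3 = 3 → write 1 carry 1
  0×3+1 = 1 → write 1
  1×3 = 3 → write 1 carry 1
  1×3+1 = 4 → write 0 carry 2
  1×3+2 = 5 → write 1 carry 2
  0×3+2 = 2 → write 0 carry 1
  1×3+1 = 4 → write 0 carry 2
  0×3+2 = 2 → write 0 carry 1
  1×3+1 = 4 → write 0 carry 2
  1×3+2 = 5 → write 1 carry 2
  1×3+2 = 5 → write 1 carry 2
  1×3+2 = 5 → write 1 carry 2
  1×3+2 = 5 → write 1 carry 2
  0×3+2 = 2 → write 0 carry 1
  1×3+1 = 4 → write 0 carry 2
  1×3+2 = 5 → write 1 carry 2
  1×3+2 = 5 → write 1 carry 2
  remaining carry: 10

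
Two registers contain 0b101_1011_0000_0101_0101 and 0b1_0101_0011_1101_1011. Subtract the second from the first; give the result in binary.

Subtract column by column in base 2:
  1-1 → 0
  0-1 → 1 (borrow)
  1-0-1 → 0
  0-1 → 1 (borrow)
  1-1-1 → 1 (borrow)
  0-0-1 → 1 (borrow)
  1-1-1 → 1 (borrow)
  0-1-1 → 0 (borrow)
  0-1-1 → 0 (borrow)
  0-1-1 → 0 (borrow)
  0-0-1 → 1 (borrow)
  0-0-1 → 1 (borrow)
  1-1-1 → 1 (borrow)
  1-0-1 → 0
  0-1 → 1 (borrow)
  1-0-1 → 0
  1-1 → 0
  0-0 → 0
  1-0 → 1

0b1000101110001111010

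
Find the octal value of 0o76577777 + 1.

0o76600000

The trailing 5 digits are 7 (max in base 8), so adding 1 cascades: they roll to 0 and the next digit up increments.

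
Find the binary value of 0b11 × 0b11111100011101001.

0b1011110101010111011

Multiply each base-2 digit by 3, carrying:
  1×3 = 3 → write 1 carry 1
  0×3+1 = 1 → write 1
  0×3 = 0 → write 0
  1×3 = 3 → write 1 carry 1
  0×3+1 = 1 → write 1
  1×3 = 3 → write 1 carry 1
  1×3+1 = 4 → write 0 carry 2
  1×3+2 = 5 → write 1 carry 2
  0×3+2 = 2 → write 0 carry 1
  0×3+1 = 1 → write 1
  0×3 = 0 → write 0
  1×3 = 3 → write 1 carry 1
  1×3+1 = 4 → write 0 carry 2
  1×3+2 = 5 → write 1 carry 2
  1×3+2 = 5 → write 1 carry 2
  1×3+2 = 5 → write 1 carry 2
  1×3+2 = 5 → write 1 carry 2
  remaining carry: 10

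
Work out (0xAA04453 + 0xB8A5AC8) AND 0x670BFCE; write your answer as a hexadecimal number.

Add column by column in base 16, right to left:
  3+8 = B
  5+C = 1 carry 1
  4+A+1 = F
  4+5 = 9
  0+A = A
  A+8 = 2 carry 1
  A+B+1 = 6 carry 1
  final carry 1
Sum = 0x162A9F1B; now AND with 0x670BFCE:
  1&0=0, 6&6=6, 2&7=2, A&0=0, 9&B=9, F&F=F, 1&C=0, B&E=A

0x6209F0A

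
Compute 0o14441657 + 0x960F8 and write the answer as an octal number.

0o16722247

0x960F8 = 0o2260370 in octal.
Add column by column in base 8, right to left:
  7+0 = 7
  5+7 = 4 carry 1
  6+3+1 = 2 carry 1
  1+0+1 = 2
  4+6 = 2 carry 1
  4+2+1 = 7
  4+2 = 6
  1+0 = 1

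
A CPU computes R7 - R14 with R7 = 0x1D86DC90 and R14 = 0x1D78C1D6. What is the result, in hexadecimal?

0xE1ABA

Subtract column by column in base 16:
  0-6 → A (borrow)
  9-D-1 → B (borrow)
  C-1-1 → A
  D-C → 1
  6-8 → E (borrow)
  8-7-1 → 0
  D-D → 0
  1-1 → 0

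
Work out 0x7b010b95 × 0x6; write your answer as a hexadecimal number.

0x2e206457e

Multiply each base-16 digit by 6, carrying:
  5×6 = 30 → write e carry 1
  9×6+1 = 55 → write 7 carry 3
  b×6+3 = 69 → write 5 carry 4
  0×6+4 = 4 → write 4
  1×6 = 6 → write 6
  0×6 = 0 → write 0
  b×6 = 66 → write 2 carry 4
  7×6+4 = 46 → write e carry 2
  remaining carry: 2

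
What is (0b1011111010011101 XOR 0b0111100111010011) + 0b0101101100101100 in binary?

0b10010001001111010

First 0b1011111010011101 XOR 0b0111100111010011 = 0b1100011101001110.
Add column by column in base 2, right to left:
  0+0 = 0
  1+0 = 1
  1+1 = 0 carry 1
  1+1+1 = 1 carry 1
  0+0+1 = 1
  0+1 = 1
  1+0 = 1
  0+0 = 0
  1+1 = 0 carry 1
  1+1+1 = 1 carry 1
  1+0+1 = 0 carry 1
  0+1+1 = 0 carry 1
  0+1+1 = 0 carry 1
  0+0+1 = 1
  1+1 = 0 carry 1
  1+0+1 = 0 carry 1
  final carry 1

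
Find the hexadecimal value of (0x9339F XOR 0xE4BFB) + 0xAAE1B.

First 0x9339F XOR 0xE4BFB = 0x77864.
Add column by column in base 16, right to left:
  4+B = F
  6+1 = 7
  8+E = 6 carry 1
  7+A+1 = 2 carry 1
  7+A+1 = 2 carry 1
  final carry 1

0x12267F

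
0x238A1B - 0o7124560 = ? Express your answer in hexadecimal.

0o7124560 = 0x1CA970 in hexadecimal.
Subtract column by column in base 16:
  B-0 → B
  1-7 → A (borrow)
  A-9-1 → 0
  8-A → E (borrow)
  3-C-1 → 6 (borrow)
  2-1-1 → 0

0x6E0AB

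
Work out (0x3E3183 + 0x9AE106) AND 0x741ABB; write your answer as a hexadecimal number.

0x501289

Add column by column in base 16, right to left:
  3+6 = 9
  8+0 = 8
  1+1 = 2
  3+E = 1 carry 1
  E+A+1 = 9 carry 1
  3+9+1 = D
Sum = 0xD91289; now AND with 0x741ABB:
  D&7=5, 9&4=0, 1&1=1, 2&A=2, 8&B=8, 9&B=9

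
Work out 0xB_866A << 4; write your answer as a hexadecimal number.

Shifting left by 4 bits = 1 hex digit: append 1 zero.

0xB866A0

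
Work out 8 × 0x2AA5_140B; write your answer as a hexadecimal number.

0x15528A058

Multiply each base-16 digit by 8, carrying:
  B×8 = 88 → write 8 carry 5
  0×8+5 = 5 → write 5
  4×8 = 32 → write 0 carry 2
  1×8+2 = 10 → write A
  5×8 = 40 → write 8 carry 2
  A×8+2 = 82 → write 2 carry 5
  A×8+5 = 85 → write 5 carry 5
  2×8+5 = 21 → write 5 carry 1
  remaining carry: 1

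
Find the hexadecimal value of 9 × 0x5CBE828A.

Multiply each base-16 digit by 9, carrying:
  A×9 = 90 → write A carry 5
  8×9+5 = 77 → write D carry 4
  2×9+4 = 22 → write 6 carry 1
  8×9+1 = 73 → write 9 carry 4
  E×9+4 = 130 → write 2 carry 8
  B×9+8 = 107 → write B carry 6
  C×9+6 = 114 → write 2 carry 7
  5×9+7 = 52 → write 4 carry 3
  remaining carry: 3

0x342B296DA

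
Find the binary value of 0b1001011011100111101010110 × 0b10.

Multiply each base-2 digit by 2, carrying:
  0×2 = 0 → write 0
  1×2 = 2 → write 0 carry 1
  1×2+1 = 3 → write 1 carry 1
  0×2+1 = 1 → write 1
  1×2 = 2 → write 0 carry 1
  0×2+1 = 1 → write 1
  1×2 = 2 → write 0 carry 1
  0×2+1 = 1 → write 1
  1×2 = 2 → write 0 carry 1
  1×2+1 = 3 → write 1 carry 1
  1×2+1 = 3 → write 1 carry 1
  1×2+1 = 3 → write 1 carry 1
  0×2+1 = 1 → write 1
  0×2 = 0 → write 0
  1×2 = 2 → write 0 carry 1
  1×2+1 = 3 → write 1 carry 1
  1×2+1 = 3 → write 1 carry 1
  0×2+1 = 1 → write 1
  1×2 = 2 → write 0 carry 1
  1×2+1 = 3 → write 1 carry 1
  0×2+1 = 1 → write 1
  1×2 = 2 → write 0 carry 1
  0×2+1 = 1 → write 1
  0×2 = 0 → write 0
  1×2 = 2 → write 0 carry 1
  remaining carry: 1

0b10010110111001111010101100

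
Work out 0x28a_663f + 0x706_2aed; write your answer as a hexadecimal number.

Add column by column in base 16, right to left:
  f+d = c carry 1
  3+e+1 = 2 carry 1
  6+a+1 = 1 carry 1
  6+2+1 = 9
  a+6 = 0 carry 1
  8+0+1 = 9
  2+7 = 9

0x990912c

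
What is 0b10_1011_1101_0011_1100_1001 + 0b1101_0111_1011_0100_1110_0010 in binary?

Add column by column in base 2, right to left:
  1+0 = 1
  0+1 = 1
  0+0 = 0
  1+0 = 1
  0+0 = 0
  0+1 = 1
  1+1 = 0 carry 1
  1+1+1 = 1 carry 1
  1+0+1 = 0 carry 1
  1+0+1 = 0 carry 1
  0+1+1 = 0 carry 1
  0+0+1 = 1
  1+1 = 0 carry 1
  0+1+1 = 0 carry 1
  1+0+1 = 0 carry 1
  1+1+1 = 1 carry 1
  1+1+1 = 1 carry 1
  1+1+1 = 1 carry 1
  0+1+1 = 0 carry 1
  1+0+1 = 0 carry 1
  0+1+1 = 0 carry 1
  1+0+1 = 0 carry 1
  0+1+1 = 0 carry 1
  0+1+1 = 0 carry 1
  final carry 1

0b1000000111000100010101011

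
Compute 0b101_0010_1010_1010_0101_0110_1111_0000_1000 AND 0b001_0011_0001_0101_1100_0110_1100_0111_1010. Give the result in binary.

0b00100100000000001000110110000001000

AND bit by bit (1 only where both bits are 1):
  10100101010101001010110111100001000
& 00100110001010111000110110001111010
= 00100100000000001000110110000001000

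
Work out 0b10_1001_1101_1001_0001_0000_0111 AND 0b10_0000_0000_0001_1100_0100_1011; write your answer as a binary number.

0b10000000000001000000000011

AND bit by bit (1 only where both bits are 1):
  10100111011001000100000111
& 10000000000001110001001011
= 10000000000001000000000011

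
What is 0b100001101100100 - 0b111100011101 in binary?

Subtract column by column in base 2:
  0-1 → 1 (borrow)
  0-0-1 → 1 (borrow)
  1-1-1 → 1 (borrow)
  0-1-1 → 0 (borrow)
  0-1-1 → 0 (borrow)
  1-0-1 → 0
  1-0 → 1
  0-0 → 0
  1-1 → 0
  1-1 → 0
  0-1 → 1 (borrow)
  0-1-1 → 0 (borrow)
  0-0-1 → 1 (borrow)
  0-0-1 → 1 (borrow)
  1-0-1 → 0

0b11010001000111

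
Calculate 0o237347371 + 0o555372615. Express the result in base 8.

0o1014742206

Add column by column in base 8, right to left:
  1+5 = 6
  7+1 = 0 carry 1
  3+6+1 = 2 carry 1
  7+2+1 = 2 carry 1
  4+7+1 = 4 carry 1
  3+3+1 = 7
  7+5 = 4 carry 1
  3+5+1 = 1 carry 1
  2+5+1 = 0 carry 1
  final carry 1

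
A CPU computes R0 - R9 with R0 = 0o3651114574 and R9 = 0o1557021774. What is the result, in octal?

0o2072072600

Subtract column by column in base 8:
  4-4 → 0
  7-7 → 0
  5-7 → 6 (borrow)
  4-1-1 → 2
  1-2 → 7 (borrow)
  1-0-1 → 0
  1-7 → 2 (borrow)
  5-5-1 → 7 (borrow)
  6-5-1 → 0
  3-1 → 2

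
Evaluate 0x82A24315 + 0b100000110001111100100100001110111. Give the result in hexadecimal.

0b100000110001111100100100001110111 = 0x1063E4877 in hexadecimal.
Add column by column in base 16, right to left:
  5+7 = C
  1+7 = 8
  3+8 = B
  4+4 = 8
  2+E = 0 carry 1
  A+3+1 = E
  2+6 = 8
  8+0 = 8
  0+1 = 1

0x188E08B8C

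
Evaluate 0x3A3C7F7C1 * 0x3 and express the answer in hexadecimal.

Multiply each base-16 digit by 3, carrying:
  1×3 = 3 → write 3
  C×3 = 36 → write 4 carry 2
  7×3+2 = 23 → write 7 carry 1
  F×3+1 = 46 → write E carry 2
  7×3+2 = 23 → write 7 carry 1
  C×3+1 = 37 → write 5 carry 2
  3×3+2 = 11 → write B
  A×3 = 30 → write E carry 1
  3×3+1 = 10 → write A

0xAEB57E743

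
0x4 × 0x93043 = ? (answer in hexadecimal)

Multiply each base-16 digit by 4, carrying:
  3×4 = 12 → write c
  4×4 = 16 → write 0 carry 1
  0×4+1 = 1 → write 1
  3×4 = 12 → write c
  9×4 = 36 → write 4 carry 2
  remaining carry: 2

0x24c10c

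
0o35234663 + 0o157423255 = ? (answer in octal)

Add column by column in base 8, right to left:
  3+5 = 0 carry 1
  6+5+1 = 4 carry 1
  6+2+1 = 1 carry 1
  4+3+1 = 0 carry 1
  3+2+1 = 6
  2+4 = 6
  5+7 = 4 carry 1
  3+5+1 = 1 carry 1
  0+1+1 = 2

0o214660140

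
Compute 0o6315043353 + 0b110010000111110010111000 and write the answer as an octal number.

0o6377141643

0b110010000111110010111000 = 0o62076270 in octal.
Add column by column in base 8, right to left:
  3+0 = 3
  5+7 = 4 carry 1
  3+2+1 = 6
  3+6 = 1 carry 1
  4+7+1 = 4 carry 1
  0+0+1 = 1
  5+2 = 7
  1+6 = 7
  3+0 = 3
  6+0 = 6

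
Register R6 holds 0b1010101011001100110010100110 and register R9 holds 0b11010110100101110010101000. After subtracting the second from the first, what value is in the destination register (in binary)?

0b111010100100110111111111110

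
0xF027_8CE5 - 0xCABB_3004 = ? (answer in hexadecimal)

Subtract column by column in base 16:
  5-4 → 1
  E-0 → E
  C-0 → C
  8-3 → 5
  7-B → C (borrow)
  2-B-1 → 6 (borrow)
  0-A-1 → 5 (borrow)
  F-C-1 → 2

0x256C5CE1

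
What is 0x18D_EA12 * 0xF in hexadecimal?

Multiply each base-16 digit by 15, carrying:
  2×15 = 30 → write E carry 1
  1×15+1 = 16 → write 0 carry 1
  A×15+1 = 151 → write 7 carry 9
  E×15+9 = 219 → write B carry 13
  D×15+13 = 208 → write 0 carry 13
  8×15+13 = 133 → write 5 carry 8
  1×15+8 = 23 → write 7 carry 1
  remaining carry: 1

0x1750B70E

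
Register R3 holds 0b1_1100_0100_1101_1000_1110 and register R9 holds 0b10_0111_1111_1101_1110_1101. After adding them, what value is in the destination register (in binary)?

Add column by column in base 2, right to left:
  0+1 = 1
  1+0 = 1
  1+1 = 0 carry 1
  1+1+1 = 1 carry 1
  0+0+1 = 1
  0+1 = 1
  0+1 = 1
  1+1 = 0 carry 1
  1+1+1 = 1 carry 1
  0+0+1 = 1
  1+1 = 0 carry 1
  1+1+1 = 1 carry 1
  0+1+1 = 0 carry 1
  0+1+1 = 0 carry 1
  1+1+1 = 1 carry 1
  0+1+1 = 0 carry 1
  0+1+1 = 0 carry 1
  0+1+1 = 0 carry 1
  1+1+1 = 1 carry 1
  1+0+1 = 0 carry 1
  1+0+1 = 0 carry 1
  0+1+1 = 0 carry 1
  final carry 1

0b10001000100101101111011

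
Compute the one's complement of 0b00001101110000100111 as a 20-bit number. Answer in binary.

0b11110010001111011000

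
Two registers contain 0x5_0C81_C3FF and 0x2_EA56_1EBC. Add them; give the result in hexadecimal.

0x7F6D7E2BB

Add column by column in base 16, right to left:
  F+C = B carry 1
  F+B+1 = B carry 1
  3+E+1 = 2 carry 1
  C+1+1 = E
  1+6 = 7
  8+5 = D
  C+A = 6 carry 1
  0+E+1 = F
  5+2 = 7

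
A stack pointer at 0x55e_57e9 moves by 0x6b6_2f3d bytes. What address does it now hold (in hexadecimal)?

0xc148726

Add column by column in base 16, right to left:
  9+d = 6 carry 1
  e+3+1 = 2 carry 1
  7+f+1 = 7 carry 1
  5+2+1 = 8
  e+6 = 4 carry 1
  5+b+1 = 1 carry 1
  5+6+1 = c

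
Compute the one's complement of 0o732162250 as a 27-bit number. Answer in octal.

Each oct digit d becomes 7−d:
  7→0, 3→4, 2→5, 1→6, 6→1, 2→5, 2→5, 5→2, 0→7

0o045615527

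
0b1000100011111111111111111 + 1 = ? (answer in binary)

0b1000100100000000000000000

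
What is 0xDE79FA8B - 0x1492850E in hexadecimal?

0xC9E7757D

Subtract column by column in base 16:
  B-E → D (borrow)
  8-0-1 → 7
  A-5 → 5
  F-8 → 7
  9-2 → 7
  7-9 → E (borrow)
  E-4-1 → 9
  D-1 → C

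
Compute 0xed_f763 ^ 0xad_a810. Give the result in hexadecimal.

XOR each hex digit independently (no carries):
  e^a=4, d^d=0, f^a=5, 7^8=f, 6^1=7, 3^0=3

0x405f73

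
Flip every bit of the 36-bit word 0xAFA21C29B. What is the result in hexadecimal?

0x505DE3D64

Each hex digit d becomes F−d:
  A→5, F→0, A→5, 2→D, 1→E, C→3, 2→D, 9→6, B→4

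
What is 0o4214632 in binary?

0b100010001100110011010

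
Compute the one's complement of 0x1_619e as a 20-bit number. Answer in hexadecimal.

Each hex digit d becomes f−d:
  1→e, 6→9, 1→e, 9→6, e→1

0xe9e61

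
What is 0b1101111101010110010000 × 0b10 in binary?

0b11011111010101100100000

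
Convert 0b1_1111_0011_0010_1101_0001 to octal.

Group the bits in threes: 111 110 011 001 011 010 001 → 7631321.

0o7631321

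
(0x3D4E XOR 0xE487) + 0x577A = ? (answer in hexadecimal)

0x13143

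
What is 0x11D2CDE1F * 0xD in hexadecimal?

0xE7B474793

Multiply each base-16 digit by 13, carrying:
  F×13 = 195 → write 3 carry 12
  1×13+12 = 25 → write 9 carry 1
  E×13+1 = 183 → write 7 carry 11
  D×13+11 = 180 → write 4 carry 11
  C×13+11 = 167 → write 7 carry 10
  2×13+10 = 36 → write 4 carry 2
  D×13+2 = 171 → write B carry 10
  1×13+10 = 23 → write 7 carry 1
  1×13+1 = 14 → write E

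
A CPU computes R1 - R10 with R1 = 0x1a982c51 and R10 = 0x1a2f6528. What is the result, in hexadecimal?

Subtract column by column in base 16:
  1-8 → 9 (borrow)
  5-2-1 → 2
  c-5 → 7
  2-6 → c (borrow)
  8-f-1 → 8 (borrow)
  9-2-1 → 6
  a-a → 0
  1-1 → 0

0x68c729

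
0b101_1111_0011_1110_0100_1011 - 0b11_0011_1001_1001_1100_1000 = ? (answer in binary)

0b1010111010010010000011

Subtract column by column in base 2:
  1-0 → 1
  1-0 → 1
  0-0 → 0
  1-1 → 0
  0-0 → 0
  0-0 → 0
  1-1 → 0
  0-1 → 1 (borrow)
  0-1-1 → 0 (borrow)
  1-0-1 → 0
  1-0 → 1
  1-1 → 0
  1-1 → 0
  1-0 → 1
  0-0 → 0
  0-1 → 1 (borrow)
  1-1-1 → 1 (borrow)
  1-1-1 → 1 (borrow)
  1-0-1 → 0
  1-0 → 1
  1-1 → 0
  0-1 → 1 (borrow)
  1-0-1 → 0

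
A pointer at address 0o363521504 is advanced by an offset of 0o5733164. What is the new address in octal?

0o371454670

Add column by column in base 8, right to left:
  4+4 = 0 carry 1
  0+6+1 = 7
  5+1 = 6
  1+3 = 4
  2+3 = 5
  5+7 = 4 carry 1
  3+5+1 = 1 carry 1
  6+0+1 = 7
  3+0 = 3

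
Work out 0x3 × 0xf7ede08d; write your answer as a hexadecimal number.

Multiply each base-16 digit by 3, carrying:
  d×3 = 39 → write 7 carry 2
  8×3+2 = 26 → write a carry 1
  0×3+1 = 1 → write 1
  e×3 = 42 → write a carry 2
  d×3+2 = 41 → write 9 carry 2
  e×3+2 = 44 → write c carry 2
  7×3+2 = 23 → write 7 carry 1
  f×3+1 = 46 → write e carry 2
  remaining carry: 2

0x2e7c9a1a7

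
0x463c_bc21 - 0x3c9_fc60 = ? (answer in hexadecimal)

0x4272bfc1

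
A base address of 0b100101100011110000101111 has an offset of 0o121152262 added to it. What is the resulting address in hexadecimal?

0x1DB10E1

0b100101100011110000101111 = 0x963C2F in hexadecimal.
0o121152262 = 0x144D4B2 in hexadecimal.
Add column by column in base 16, right to left:
  F+2 = 1 carry 1
  2+B+1 = E
  C+4 = 0 carry 1
  3+D+1 = 1 carry 1
  6+4+1 = B
  9+4 = D
  0+1 = 1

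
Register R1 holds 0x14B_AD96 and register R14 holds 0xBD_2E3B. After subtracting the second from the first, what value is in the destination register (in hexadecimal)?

Subtract column by column in base 16:
  6-B → B (borrow)
  9-3-1 → 5
  D-E → F (borrow)
  A-2-1 → 7
  B-D → E (borrow)
  4-B-1 → 8 (borrow)
  1-0-1 → 0

0x8E7F5B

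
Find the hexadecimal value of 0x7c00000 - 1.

The trailing 5 digits are 0, so subtracting 1 borrows through: they become F and the next digit up decrements.

0x7bfffff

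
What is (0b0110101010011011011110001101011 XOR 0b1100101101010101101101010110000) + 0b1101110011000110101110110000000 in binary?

First 0b0110101010011011011110001101011 XOR 0b1100101101010101101101010110000 = 0b1010000111001110110011011011011.
Add column by column in base 2, right to left:
  1+0 = 1
  1+0 = 1
  0+0 = 0
  1+0 = 1
  1+0 = 1
  0+0 = 0
  1+0 = 1
  1+1 = 0 carry 1
  0+1+1 = 0 carry 1
  1+0+1 = 0 carry 1
  1+1+1 = 1 carry 1
  0+1+1 = 0 carry 1
  0+1+1 = 0 carry 1
  1+0+1 = 0 carry 1
  1+1+1 = 1 carry 1
  0+0+1 = 1
  1+1 = 0 carry 1
  1+1+1 = 1 carry 1
  1+0+1 = 0 carry 1
  0+0+1 = 1
  0+0 = 0
  1+1 = 0 carry 1
  1+1+1 = 1 carry 1
  1+0+1 = 0 carry 1
  0+0+1 = 1
  0+1 = 1
  0+1 = 1
  0+1 = 1
  1+0 = 1
  0+1 = 1
  1+1 = 0 carry 1
  final carry 1

0b10111111010010101100010001011011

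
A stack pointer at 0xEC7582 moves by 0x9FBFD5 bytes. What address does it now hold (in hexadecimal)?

Add column by column in base 16, right to left:
  2+5 = 7
  8+D = 5 carry 1
  5+F+1 = 5 carry 1
  7+B+1 = 3 carry 1
  C+F+1 = C carry 1
  E+9+1 = 8 carry 1
  final carry 1

0x18C3557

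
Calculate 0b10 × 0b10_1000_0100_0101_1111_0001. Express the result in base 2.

Multiply each base-2 digit by 2, carrying:
  1×2 = 2 → write 0 carry 1
  0×2+1 = 1 → write 1
  0×2 = 0 → write 0
  0×2 = 0 → write 0
  1×2 = 2 → write 0 carry 1
  1×2+1 = 3 → write 1 carry 1
  1×2+1 = 3 → write 1 carry 1
  1×2+1 = 3 → write 1 carry 1
  1×2+1 = 3 → write 1 carry 1
  0×2+1 = 1 → write 1
  1×2 = 2 → write 0 carry 1
  0×2+1 = 1 → write 1
  0×2 = 0 → write 0
  0×2 = 0 → write 0
  1×2 = 2 → write 0 carry 1
  0×2+1 = 1 → write 1
  0×2 = 0 → write 0
  0×2 = 0 → write 0
  0×2 = 0 → write 0
  1×2 = 2 → write 0 carry 1
  0×2+1 = 1 → write 1
  1×2 = 2 → write 0 carry 1
  remaining carry: 1

0b10100001000101111100010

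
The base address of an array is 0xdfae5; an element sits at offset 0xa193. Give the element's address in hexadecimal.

0xe9c78

Add column by column in base 16, right to left:
  5+3 = 8
  e+9 = 7 carry 1
  a+1+1 = c
  f+a = 9 carry 1
  d+0+1 = e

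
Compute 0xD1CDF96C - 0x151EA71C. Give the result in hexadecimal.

Subtract column by column in base 16:
  C-C → 0
  6-1 → 5
  9-7 → 2
  F-A → 5
  D-E → F (borrow)
  C-1-1 → A
  1-5 → C (borrow)
  D-1-1 → B

0xBCAF5250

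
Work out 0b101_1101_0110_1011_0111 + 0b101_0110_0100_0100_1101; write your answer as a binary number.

Add column by column in base 2, right to left:
  1+1 = 0 carry 1
  1+0+1 = 0 carry 1
  1+1+1 = 1 carry 1
  0+1+1 = 0 carry 1
  1+0+1 = 0 carry 1
  1+0+1 = 0 carry 1
  0+1+1 = 0 carry 1
  1+0+1 = 0 carry 1
  0+0+1 = 1
  1+0 = 1
  1+1 = 0 carry 1
  0+0+1 = 1
  1+0 = 1
  0+1 = 1
  1+1 = 0 carry 1
  1+0+1 = 0 carry 1
  1+1+1 = 1 carry 1
  0+0+1 = 1
  1+1 = 0 carry 1
  final carry 1

0b10110011101100000100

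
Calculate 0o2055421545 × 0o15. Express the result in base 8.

0o33117746041

Multiply each base-8 digit by 13, carrying:
  5×13 = 65 → write 1 carry 8
  4×13+8 = 60 → write 4 carry 7
  5×13+7 = 72 → write 0 carry 9
  1×13+9 = 22 → write 6 carry 2
  2×13+2 = 28 → write 4 carry 3
  4×13+3 = 55 → write 7 carry 6
  5×13+6 = 71 → write 7 carry 8
  5×13+8 = 73 → write 1 carry 9
  0×13+9 = 9 → write 1 carry 1
  2×13+1 = 27 → write 3 carry 3
  remaining carry: 3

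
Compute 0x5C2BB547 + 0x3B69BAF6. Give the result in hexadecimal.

0x9795703D

Add column by column in base 16, right to left:
  7+6 = D
  4+F = 3 carry 1
  5+A+1 = 0 carry 1
  B+B+1 = 7 carry 1
  B+9+1 = 5 carry 1
  2+6+1 = 9
  C+B = 7 carry 1
  5+3+1 = 9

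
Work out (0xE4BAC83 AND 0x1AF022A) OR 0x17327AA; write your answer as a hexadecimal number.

0xE4BAC83 AND 0x1AF022A = 0x00B0002.
Then OR with 0x17327AA.

0x17B27AA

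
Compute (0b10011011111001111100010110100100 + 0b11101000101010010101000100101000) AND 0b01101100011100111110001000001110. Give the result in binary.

Add column by column in base 2, right to left:
  0+0 = 0
  0+0 = 0
  1+0 = 1
  0+1 = 1
  0+0 = 0
  1+1 = 0 carry 1
  0+0+1 = 1
  1+0 = 1
  1+1 = 0 carry 1
  0+0+1 = 1
  1+0 = 1
  0+0 = 0
  0+1 = 1
  0+0 = 0
  1+1 = 0 carry 1
  1+0+1 = 0 carry 1
  1+1+1 = 1 carry 1
  1+0+1 = 0 carry 1
  1+0+1 = 0 carry 1
  0+1+1 = 0 carry 1
  0+0+1 = 1
  1+1 = 0 carry 1
  1+0+1 = 0 carry 1
  1+1+1 = 1 carry 1
  1+0+1 = 0 carry 1
  1+0+1 = 0 carry 1
  0+0+1 = 1
  1+1 = 0 carry 1
  1+0+1 = 0 carry 1
  0+1+1 = 0 carry 1
  0+1+1 = 0 carry 1
  1+1+1 = 1 carry 1
  final carry 1
Sum = 0b110000100100100010001011011001100; now AND with 0b01101100011100111110001000001110:
  110000100100100010001011011001100
& 001101100011100111110001000001110
= 000000100000100010000001000001100

0b100000100010000001000001100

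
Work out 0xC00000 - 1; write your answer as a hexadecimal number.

0xBFFFFF

The trailing 5 digits are 0, so subtracting 1 borrows through: they become F and the next digit up decrements.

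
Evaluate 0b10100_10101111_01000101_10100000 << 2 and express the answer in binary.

0b1010010101111010001011010000000

Left shift by 2: append 2 zero bits.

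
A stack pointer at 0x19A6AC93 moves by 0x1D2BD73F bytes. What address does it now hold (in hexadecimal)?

0x36D283D2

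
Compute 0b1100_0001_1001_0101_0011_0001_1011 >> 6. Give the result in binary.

Right shift by 6: drop the 6 least-significant bits.

0b1100000110010101001100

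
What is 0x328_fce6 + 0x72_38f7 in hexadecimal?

Add column by column in base 16, right to left:
  6+7 = d
  e+f = d carry 1
  c+8+1 = 5 carry 1
  f+3+1 = 3 carry 1
  8+2+1 = b
  2+7 = 9
  3+0 = 3

0x39b35dd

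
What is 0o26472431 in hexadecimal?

0x5a7519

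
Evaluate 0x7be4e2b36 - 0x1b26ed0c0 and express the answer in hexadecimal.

Subtract column by column in base 16:
  6-0 → 6
  3-c → 7 (borrow)
  b-0-1 → a
  2-d → 5 (borrow)
  e-e-1 → f (borrow)
  4-6-1 → d (borrow)
  e-2-1 → b
  b-b → 0
  7-1 → 6

0x60bdf5a76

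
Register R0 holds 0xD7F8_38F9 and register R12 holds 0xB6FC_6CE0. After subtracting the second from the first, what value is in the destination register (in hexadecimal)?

Subtract column by column in base 16:
  9-0 → 9
  F-E → 1
  8-C → C (borrow)
  3-6-1 → C (borrow)
  8-C-1 → B (borrow)
  F-F-1 → F (borrow)
  7-6-1 → 0
  D-B → 2

0x20FBCC19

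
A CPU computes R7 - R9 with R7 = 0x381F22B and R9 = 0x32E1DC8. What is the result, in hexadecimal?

0x53D463

Subtract column by column in base 16:
  B-8 → 3
  2-C → 6 (borrow)
  2-D-1 → 4 (borrow)
  F-1-1 → D
  1-E → 3 (borrow)
  8-2-1 → 5
  3-3 → 0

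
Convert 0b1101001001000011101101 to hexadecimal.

0x3490ED

Group the bits into nibbles: 0011 0100 1001 0000 1110 1101 → 3490ED.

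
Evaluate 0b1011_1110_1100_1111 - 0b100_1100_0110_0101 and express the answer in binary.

0b111001001101010

Subtract column by column in base 2:
  1-1 → 0
  1-0 → 1
  1-1 → 0
  1-0 → 1
  0-0 → 0
  0-1 → 1 (borrow)
  1-1-1 → 1 (borrow)
  1-0-1 → 0
  0-0 → 0
  1-0 → 1
  1-1 → 0
  1-1 → 0
  1-0 → 1
  1-0 → 1
  0-1 → 1 (borrow)
  1-0-1 → 0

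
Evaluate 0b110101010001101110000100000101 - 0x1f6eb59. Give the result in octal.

0o6323772654

0b110101010001101110000100000101 = 0o6521560405 in octal.
0x1f6eb59 = 0o175565531 in octal.
Subtract column by column in base 8:
  5-1 → 4
  0-3 → 5 (borrow)
  4-5-1 → 6 (borrow)
  0-5-1 → 2 (borrow)
  6-6-1 → 7 (borrow)
  5-5-1 → 7 (borrow)
  1-5-1 → 3 (borrow)
  2-7-1 → 2 (borrow)
  5-1-1 → 3
  6-0 → 6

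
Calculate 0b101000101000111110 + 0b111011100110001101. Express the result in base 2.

0b1100100001111001011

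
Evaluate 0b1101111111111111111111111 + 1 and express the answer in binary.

The trailing 22 digits are 1 (max in base 2), so adding 1 cascades: they roll to 0 and the next digit up increments.

0b1110000000000000000000000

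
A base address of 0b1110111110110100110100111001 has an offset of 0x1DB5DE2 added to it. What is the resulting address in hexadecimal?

0x10D6AB1B

0b1110111110110100110100111001 = 0xEFB4D39 in hexadecimal.
Add column by column in base 16, right to left:
  9+2 = B
  3+E = 1 carry 1
  D+D+1 = B carry 1
  4+5+1 = A
  B+B = 6 carry 1
  F+D+1 = D carry 1
  E+1+1 = 0 carry 1
  final carry 1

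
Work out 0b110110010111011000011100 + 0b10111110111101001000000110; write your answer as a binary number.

0b11110101010100100000100010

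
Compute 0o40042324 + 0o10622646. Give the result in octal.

0o50665172

Add column by column in base 8, right to left:
  4+6 = 2 carry 1
  2+4+1 = 7
  3+6 = 1 carry 1
  2+2+1 = 5
  4+2 = 6
  0+6 = 6
  0+0 = 0
  4+1 = 5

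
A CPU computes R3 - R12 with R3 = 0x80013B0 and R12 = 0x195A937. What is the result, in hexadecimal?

Subtract column by column in base 16:
  0-7 → 9 (borrow)
  B-3-1 → 7
  3-9 → A (borrow)
  1-A-1 → 6 (borrow)
  0-5-1 → A (borrow)
  0-9-1 → 6 (borrow)
  8-1-1 → 6

0x66A6A79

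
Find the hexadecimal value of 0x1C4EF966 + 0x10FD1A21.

Add column by column in base 16, right to left:
  6+1 = 7
  6+2 = 8
  9+A = 3 carry 1
  F+1+1 = 1 carry 1
  E+D+1 = C carry 1
  4+F+1 = 4 carry 1
  C+0+1 = D
  1+1 = 2

0x2D4C1387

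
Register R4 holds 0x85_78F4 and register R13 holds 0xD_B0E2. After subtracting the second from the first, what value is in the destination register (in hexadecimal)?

0x77C812

Subtract column by column in base 16:
  4-2 → 2
  F-E → 1
  8-0 → 8
  7-B → C (borrow)
  5-D-1 → 7 (borrow)
  8-0-1 → 7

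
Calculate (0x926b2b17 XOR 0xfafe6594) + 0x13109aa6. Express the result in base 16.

First 0x926b2b17 XOR 0xfafe6594 = 0x68954e83.
Add column by column in base 16, right to left:
  3+6 = 9
  8+a = 2 carry 1
  e+a+1 = 9 carry 1
  4+9+1 = e
  5+0 = 5
  9+1 = a
  8+3 = b
  6+1 = 7

0x7ba5e929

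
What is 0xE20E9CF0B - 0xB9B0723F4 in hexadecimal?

Subtract column by column in base 16:
  B-4 → 7
  0-F → 1 (borrow)
  F-3-1 → B
  C-2 → A
  9-7 → 2
  E-0 → E
  0-B → 5 (borrow)
  2-9-1 → 8 (borrow)
  E-B-1 → 2

0x285E2AB17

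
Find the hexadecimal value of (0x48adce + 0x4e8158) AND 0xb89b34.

Add column by column in base 16, right to left:
  e+8 = 6 carry 1
  c+5+1 = 2 carry 1
  d+1+1 = f
  a+8 = 2 carry 1
  8+e+1 = 7 carry 1
  4+4+1 = 9
Sum = 0x972f26; now AND with 0xb89b34:
  9&b=9, 7&8=0, 2&9=0, f&b=b, 2&3=2, 6&4=4

0x900b24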